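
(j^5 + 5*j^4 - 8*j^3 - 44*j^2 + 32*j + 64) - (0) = j^5 + 5*j^4 - 8*j^3 - 44*j^2 + 32*j + 64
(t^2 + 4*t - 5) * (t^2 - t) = t^4 + 3*t^3 - 9*t^2 + 5*t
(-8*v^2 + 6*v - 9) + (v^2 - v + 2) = -7*v^2 + 5*v - 7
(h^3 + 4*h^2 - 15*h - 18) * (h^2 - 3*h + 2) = h^5 + h^4 - 25*h^3 + 35*h^2 + 24*h - 36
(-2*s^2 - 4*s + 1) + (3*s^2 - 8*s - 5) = s^2 - 12*s - 4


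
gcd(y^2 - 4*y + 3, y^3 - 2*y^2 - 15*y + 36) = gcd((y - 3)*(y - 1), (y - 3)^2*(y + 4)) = y - 3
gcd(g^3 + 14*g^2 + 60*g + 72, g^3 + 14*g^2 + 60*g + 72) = g^3 + 14*g^2 + 60*g + 72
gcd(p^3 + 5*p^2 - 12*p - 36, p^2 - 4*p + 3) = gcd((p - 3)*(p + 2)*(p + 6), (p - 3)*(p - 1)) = p - 3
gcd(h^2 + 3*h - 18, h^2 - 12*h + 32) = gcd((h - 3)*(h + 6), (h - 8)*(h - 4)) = 1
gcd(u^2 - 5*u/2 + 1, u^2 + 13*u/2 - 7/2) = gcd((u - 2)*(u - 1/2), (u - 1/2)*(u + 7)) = u - 1/2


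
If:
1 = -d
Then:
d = -1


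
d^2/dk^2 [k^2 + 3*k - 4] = 2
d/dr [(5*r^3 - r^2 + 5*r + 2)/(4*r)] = (10*r^3 - r^2 - 2)/(4*r^2)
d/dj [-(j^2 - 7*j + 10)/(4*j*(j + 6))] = (-13*j^2 + 20*j + 60)/(4*j^2*(j^2 + 12*j + 36))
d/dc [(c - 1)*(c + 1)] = 2*c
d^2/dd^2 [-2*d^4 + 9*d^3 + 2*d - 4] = 6*d*(9 - 4*d)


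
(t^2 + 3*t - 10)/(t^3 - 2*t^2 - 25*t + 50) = 1/(t - 5)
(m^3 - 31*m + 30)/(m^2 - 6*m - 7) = (-m^3 + 31*m - 30)/(-m^2 + 6*m + 7)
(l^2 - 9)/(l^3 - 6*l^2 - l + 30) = (l + 3)/(l^2 - 3*l - 10)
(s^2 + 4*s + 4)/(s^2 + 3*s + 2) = (s + 2)/(s + 1)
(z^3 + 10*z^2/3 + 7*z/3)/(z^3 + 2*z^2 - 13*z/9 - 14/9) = 3*z*(z + 1)/(3*z^2 - z - 2)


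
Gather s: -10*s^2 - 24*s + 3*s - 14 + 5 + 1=-10*s^2 - 21*s - 8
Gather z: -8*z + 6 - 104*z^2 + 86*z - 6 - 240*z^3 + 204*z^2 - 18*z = -240*z^3 + 100*z^2 + 60*z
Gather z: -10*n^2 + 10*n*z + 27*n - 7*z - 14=-10*n^2 + 27*n + z*(10*n - 7) - 14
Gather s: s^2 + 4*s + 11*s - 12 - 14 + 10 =s^2 + 15*s - 16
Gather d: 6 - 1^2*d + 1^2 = 7 - d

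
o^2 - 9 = (o - 3)*(o + 3)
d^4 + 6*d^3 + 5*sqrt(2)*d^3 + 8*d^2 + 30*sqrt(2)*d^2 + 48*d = d*(d + 6)*(d + sqrt(2))*(d + 4*sqrt(2))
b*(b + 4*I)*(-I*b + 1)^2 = -b^4 - 6*I*b^3 + 9*b^2 + 4*I*b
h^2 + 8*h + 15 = (h + 3)*(h + 5)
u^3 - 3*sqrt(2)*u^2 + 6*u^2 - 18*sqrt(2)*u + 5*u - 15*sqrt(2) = (u + 1)*(u + 5)*(u - 3*sqrt(2))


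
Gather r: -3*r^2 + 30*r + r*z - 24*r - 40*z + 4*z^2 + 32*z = -3*r^2 + r*(z + 6) + 4*z^2 - 8*z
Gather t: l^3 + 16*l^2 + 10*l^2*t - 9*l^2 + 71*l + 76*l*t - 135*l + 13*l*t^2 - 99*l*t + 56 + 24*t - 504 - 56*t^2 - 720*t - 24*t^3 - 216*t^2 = l^3 + 7*l^2 - 64*l - 24*t^3 + t^2*(13*l - 272) + t*(10*l^2 - 23*l - 696) - 448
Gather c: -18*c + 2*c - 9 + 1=-16*c - 8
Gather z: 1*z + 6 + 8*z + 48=9*z + 54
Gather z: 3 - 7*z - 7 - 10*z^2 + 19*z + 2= -10*z^2 + 12*z - 2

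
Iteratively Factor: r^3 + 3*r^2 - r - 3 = (r - 1)*(r^2 + 4*r + 3) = (r - 1)*(r + 3)*(r + 1)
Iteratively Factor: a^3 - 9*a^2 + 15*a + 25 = (a - 5)*(a^2 - 4*a - 5) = (a - 5)*(a + 1)*(a - 5)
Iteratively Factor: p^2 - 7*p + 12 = (p - 3)*(p - 4)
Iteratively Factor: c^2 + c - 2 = (c - 1)*(c + 2)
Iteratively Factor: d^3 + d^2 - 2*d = (d)*(d^2 + d - 2) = d*(d - 1)*(d + 2)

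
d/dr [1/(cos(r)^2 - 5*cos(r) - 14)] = (2*cos(r) - 5)*sin(r)/(sin(r)^2 + 5*cos(r) + 13)^2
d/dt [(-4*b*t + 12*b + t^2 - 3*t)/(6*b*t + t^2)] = (-72*b^2 + 10*b*t^2 - 24*b*t + 3*t^2)/(t^2*(36*b^2 + 12*b*t + t^2))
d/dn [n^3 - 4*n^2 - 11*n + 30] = 3*n^2 - 8*n - 11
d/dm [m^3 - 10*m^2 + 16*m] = 3*m^2 - 20*m + 16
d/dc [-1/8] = 0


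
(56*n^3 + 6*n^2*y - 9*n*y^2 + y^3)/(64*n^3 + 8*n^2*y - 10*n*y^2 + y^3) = (-7*n + y)/(-8*n + y)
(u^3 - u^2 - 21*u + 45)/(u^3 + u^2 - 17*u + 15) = (u - 3)/(u - 1)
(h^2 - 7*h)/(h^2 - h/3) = 3*(h - 7)/(3*h - 1)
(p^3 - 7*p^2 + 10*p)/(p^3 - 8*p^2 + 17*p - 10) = p/(p - 1)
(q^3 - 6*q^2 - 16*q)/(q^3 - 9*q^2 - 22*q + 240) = q*(q + 2)/(q^2 - q - 30)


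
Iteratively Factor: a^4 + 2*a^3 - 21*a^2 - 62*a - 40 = (a + 1)*(a^3 + a^2 - 22*a - 40) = (a + 1)*(a + 4)*(a^2 - 3*a - 10) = (a - 5)*(a + 1)*(a + 4)*(a + 2)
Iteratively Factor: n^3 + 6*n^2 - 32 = (n - 2)*(n^2 + 8*n + 16) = (n - 2)*(n + 4)*(n + 4)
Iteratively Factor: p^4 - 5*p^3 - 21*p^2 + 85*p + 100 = (p + 1)*(p^3 - 6*p^2 - 15*p + 100) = (p - 5)*(p + 1)*(p^2 - p - 20) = (p - 5)^2*(p + 1)*(p + 4)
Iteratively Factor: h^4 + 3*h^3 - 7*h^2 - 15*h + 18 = (h - 1)*(h^3 + 4*h^2 - 3*h - 18) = (h - 1)*(h + 3)*(h^2 + h - 6) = (h - 2)*(h - 1)*(h + 3)*(h + 3)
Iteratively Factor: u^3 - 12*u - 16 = (u + 2)*(u^2 - 2*u - 8) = (u + 2)^2*(u - 4)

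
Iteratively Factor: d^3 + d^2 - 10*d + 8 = (d + 4)*(d^2 - 3*d + 2) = (d - 1)*(d + 4)*(d - 2)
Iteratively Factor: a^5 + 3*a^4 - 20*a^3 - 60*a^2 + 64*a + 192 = (a - 4)*(a^4 + 7*a^3 + 8*a^2 - 28*a - 48) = (a - 4)*(a + 3)*(a^3 + 4*a^2 - 4*a - 16) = (a - 4)*(a + 2)*(a + 3)*(a^2 + 2*a - 8) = (a - 4)*(a + 2)*(a + 3)*(a + 4)*(a - 2)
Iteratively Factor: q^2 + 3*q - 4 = (q + 4)*(q - 1)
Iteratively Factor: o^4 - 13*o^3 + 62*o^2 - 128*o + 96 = (o - 4)*(o^3 - 9*o^2 + 26*o - 24) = (o - 4)*(o - 3)*(o^2 - 6*o + 8) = (o - 4)*(o - 3)*(o - 2)*(o - 4)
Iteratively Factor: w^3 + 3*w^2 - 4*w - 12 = (w - 2)*(w^2 + 5*w + 6) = (w - 2)*(w + 2)*(w + 3)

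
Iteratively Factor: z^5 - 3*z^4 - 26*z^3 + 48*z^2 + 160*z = (z + 4)*(z^4 - 7*z^3 + 2*z^2 + 40*z) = (z - 5)*(z + 4)*(z^3 - 2*z^2 - 8*z) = (z - 5)*(z + 2)*(z + 4)*(z^2 - 4*z) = z*(z - 5)*(z + 2)*(z + 4)*(z - 4)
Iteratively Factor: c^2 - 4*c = (c - 4)*(c)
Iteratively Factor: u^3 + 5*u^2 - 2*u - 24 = (u + 4)*(u^2 + u - 6) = (u + 3)*(u + 4)*(u - 2)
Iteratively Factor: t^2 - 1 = (t - 1)*(t + 1)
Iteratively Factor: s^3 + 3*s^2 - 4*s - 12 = (s - 2)*(s^2 + 5*s + 6) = (s - 2)*(s + 2)*(s + 3)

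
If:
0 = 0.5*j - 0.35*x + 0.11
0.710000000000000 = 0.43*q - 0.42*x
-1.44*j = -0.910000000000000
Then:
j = 0.63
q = 2.84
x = 1.22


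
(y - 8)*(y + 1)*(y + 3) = y^3 - 4*y^2 - 29*y - 24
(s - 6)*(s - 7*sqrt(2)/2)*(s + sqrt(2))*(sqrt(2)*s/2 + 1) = sqrt(2)*s^4/2 - 3*sqrt(2)*s^3 - 3*s^3/2 - 6*sqrt(2)*s^2 + 9*s^2 - 7*s + 36*sqrt(2)*s + 42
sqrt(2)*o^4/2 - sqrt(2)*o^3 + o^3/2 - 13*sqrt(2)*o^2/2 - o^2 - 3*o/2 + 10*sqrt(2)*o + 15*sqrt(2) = (o - 3)*(o - 2*sqrt(2))*(o + 5*sqrt(2)/2)*(sqrt(2)*o/2 + sqrt(2)/2)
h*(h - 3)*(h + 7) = h^3 + 4*h^2 - 21*h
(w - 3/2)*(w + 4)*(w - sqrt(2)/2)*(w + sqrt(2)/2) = w^4 + 5*w^3/2 - 13*w^2/2 - 5*w/4 + 3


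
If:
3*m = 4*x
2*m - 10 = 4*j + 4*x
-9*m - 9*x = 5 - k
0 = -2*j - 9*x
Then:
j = -27/10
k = 88/5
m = 4/5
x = 3/5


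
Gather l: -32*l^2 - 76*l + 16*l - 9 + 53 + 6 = -32*l^2 - 60*l + 50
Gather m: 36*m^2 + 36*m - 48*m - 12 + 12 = 36*m^2 - 12*m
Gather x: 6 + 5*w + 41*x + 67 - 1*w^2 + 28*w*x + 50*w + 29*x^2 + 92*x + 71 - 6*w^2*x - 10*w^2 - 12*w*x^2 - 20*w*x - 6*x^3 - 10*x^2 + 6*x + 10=-11*w^2 + 55*w - 6*x^3 + x^2*(19 - 12*w) + x*(-6*w^2 + 8*w + 139) + 154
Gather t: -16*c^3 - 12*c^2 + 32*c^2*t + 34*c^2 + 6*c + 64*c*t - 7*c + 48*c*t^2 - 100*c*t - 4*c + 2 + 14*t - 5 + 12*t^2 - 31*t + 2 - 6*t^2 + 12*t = -16*c^3 + 22*c^2 - 5*c + t^2*(48*c + 6) + t*(32*c^2 - 36*c - 5) - 1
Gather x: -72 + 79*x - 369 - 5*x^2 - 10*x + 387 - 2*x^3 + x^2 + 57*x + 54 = -2*x^3 - 4*x^2 + 126*x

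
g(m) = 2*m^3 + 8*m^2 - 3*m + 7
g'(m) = 6*m^2 + 16*m - 3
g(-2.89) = 34.21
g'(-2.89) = 0.87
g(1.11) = 16.26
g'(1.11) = 22.15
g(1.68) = 34.02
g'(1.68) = 40.81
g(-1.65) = 24.75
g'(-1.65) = -13.06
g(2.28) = 65.45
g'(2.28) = 64.67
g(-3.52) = 29.45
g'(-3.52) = 15.02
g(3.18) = 142.67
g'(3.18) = 108.55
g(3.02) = 125.99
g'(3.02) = 100.04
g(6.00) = 709.00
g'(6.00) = 309.00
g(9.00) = 2086.00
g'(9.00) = 627.00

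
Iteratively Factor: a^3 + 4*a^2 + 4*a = (a + 2)*(a^2 + 2*a) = (a + 2)^2*(a)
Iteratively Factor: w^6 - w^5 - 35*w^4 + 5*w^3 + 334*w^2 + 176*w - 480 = (w - 4)*(w^5 + 3*w^4 - 23*w^3 - 87*w^2 - 14*w + 120) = (w - 4)*(w + 2)*(w^4 + w^3 - 25*w^2 - 37*w + 60) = (w - 4)*(w + 2)*(w + 4)*(w^3 - 3*w^2 - 13*w + 15) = (w - 4)*(w - 1)*(w + 2)*(w + 4)*(w^2 - 2*w - 15) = (w - 5)*(w - 4)*(w - 1)*(w + 2)*(w + 4)*(w + 3)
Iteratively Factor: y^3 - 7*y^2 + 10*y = (y)*(y^2 - 7*y + 10) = y*(y - 5)*(y - 2)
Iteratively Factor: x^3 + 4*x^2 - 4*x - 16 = (x + 4)*(x^2 - 4) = (x + 2)*(x + 4)*(x - 2)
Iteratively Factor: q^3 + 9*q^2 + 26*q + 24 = (q + 4)*(q^2 + 5*q + 6) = (q + 2)*(q + 4)*(q + 3)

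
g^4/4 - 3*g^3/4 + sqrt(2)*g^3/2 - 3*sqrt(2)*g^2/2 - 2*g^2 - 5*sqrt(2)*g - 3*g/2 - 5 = (g/2 + 1)*(g/2 + sqrt(2)/2)*(g - 5)*(g + sqrt(2))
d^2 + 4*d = d*(d + 4)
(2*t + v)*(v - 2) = 2*t*v - 4*t + v^2 - 2*v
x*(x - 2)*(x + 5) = x^3 + 3*x^2 - 10*x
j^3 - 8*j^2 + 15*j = j*(j - 5)*(j - 3)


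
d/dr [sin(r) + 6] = cos(r)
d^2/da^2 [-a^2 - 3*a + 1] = -2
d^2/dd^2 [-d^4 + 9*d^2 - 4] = 18 - 12*d^2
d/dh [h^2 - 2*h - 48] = 2*h - 2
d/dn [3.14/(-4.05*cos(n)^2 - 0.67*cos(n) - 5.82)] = -(25.434*cos(n) + 2.1038)*sin(n)/(4.05*cos(n)^2 + 0.67*cos(n) + 5.82)^2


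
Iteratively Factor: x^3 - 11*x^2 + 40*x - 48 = (x - 4)*(x^2 - 7*x + 12) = (x - 4)^2*(x - 3)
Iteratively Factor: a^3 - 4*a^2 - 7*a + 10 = (a + 2)*(a^2 - 6*a + 5) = (a - 5)*(a + 2)*(a - 1)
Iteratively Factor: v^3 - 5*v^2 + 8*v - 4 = (v - 1)*(v^2 - 4*v + 4) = (v - 2)*(v - 1)*(v - 2)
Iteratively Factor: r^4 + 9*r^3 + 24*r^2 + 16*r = (r + 4)*(r^3 + 5*r^2 + 4*r) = (r + 4)^2*(r^2 + r) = r*(r + 4)^2*(r + 1)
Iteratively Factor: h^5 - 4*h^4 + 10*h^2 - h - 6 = (h + 1)*(h^4 - 5*h^3 + 5*h^2 + 5*h - 6) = (h - 2)*(h + 1)*(h^3 - 3*h^2 - h + 3) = (h - 3)*(h - 2)*(h + 1)*(h^2 - 1) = (h - 3)*(h - 2)*(h - 1)*(h + 1)*(h + 1)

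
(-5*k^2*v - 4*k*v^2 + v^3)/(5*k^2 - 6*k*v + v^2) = v*(k + v)/(-k + v)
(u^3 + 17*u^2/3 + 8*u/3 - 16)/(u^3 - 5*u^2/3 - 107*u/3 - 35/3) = (-3*u^3 - 17*u^2 - 8*u + 48)/(-3*u^3 + 5*u^2 + 107*u + 35)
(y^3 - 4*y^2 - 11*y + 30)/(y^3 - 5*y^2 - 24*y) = (y^2 - 7*y + 10)/(y*(y - 8))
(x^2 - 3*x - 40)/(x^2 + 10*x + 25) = (x - 8)/(x + 5)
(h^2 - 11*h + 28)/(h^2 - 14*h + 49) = (h - 4)/(h - 7)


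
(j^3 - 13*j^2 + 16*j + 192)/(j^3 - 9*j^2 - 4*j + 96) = (j - 8)/(j - 4)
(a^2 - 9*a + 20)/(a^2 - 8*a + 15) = (a - 4)/(a - 3)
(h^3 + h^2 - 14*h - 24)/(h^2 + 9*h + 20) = (h^3 + h^2 - 14*h - 24)/(h^2 + 9*h + 20)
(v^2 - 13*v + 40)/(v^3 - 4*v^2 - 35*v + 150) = (v - 8)/(v^2 + v - 30)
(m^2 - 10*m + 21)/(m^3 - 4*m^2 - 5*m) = (-m^2 + 10*m - 21)/(m*(-m^2 + 4*m + 5))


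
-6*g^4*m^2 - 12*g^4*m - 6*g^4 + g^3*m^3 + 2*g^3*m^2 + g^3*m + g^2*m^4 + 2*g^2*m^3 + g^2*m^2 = (-2*g + m)*(3*g + m)*(g*m + g)^2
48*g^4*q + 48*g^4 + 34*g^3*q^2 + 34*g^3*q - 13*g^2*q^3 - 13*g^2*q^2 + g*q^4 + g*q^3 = (-8*g + q)*(-6*g + q)*(g + q)*(g*q + g)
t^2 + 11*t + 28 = (t + 4)*(t + 7)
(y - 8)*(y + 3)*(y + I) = y^3 - 5*y^2 + I*y^2 - 24*y - 5*I*y - 24*I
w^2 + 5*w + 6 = (w + 2)*(w + 3)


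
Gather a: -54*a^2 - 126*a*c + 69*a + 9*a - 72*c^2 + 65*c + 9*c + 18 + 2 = -54*a^2 + a*(78 - 126*c) - 72*c^2 + 74*c + 20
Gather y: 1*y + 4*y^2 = 4*y^2 + y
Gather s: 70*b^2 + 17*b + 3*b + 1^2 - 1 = 70*b^2 + 20*b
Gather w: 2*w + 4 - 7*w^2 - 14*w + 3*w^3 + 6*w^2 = 3*w^3 - w^2 - 12*w + 4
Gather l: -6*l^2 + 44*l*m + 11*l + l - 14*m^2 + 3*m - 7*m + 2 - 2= -6*l^2 + l*(44*m + 12) - 14*m^2 - 4*m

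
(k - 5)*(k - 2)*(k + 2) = k^3 - 5*k^2 - 4*k + 20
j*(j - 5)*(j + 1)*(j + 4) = j^4 - 21*j^2 - 20*j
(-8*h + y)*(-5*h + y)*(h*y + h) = 40*h^3*y + 40*h^3 - 13*h^2*y^2 - 13*h^2*y + h*y^3 + h*y^2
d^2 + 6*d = d*(d + 6)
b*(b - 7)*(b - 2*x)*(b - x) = b^4 - 3*b^3*x - 7*b^3 + 2*b^2*x^2 + 21*b^2*x - 14*b*x^2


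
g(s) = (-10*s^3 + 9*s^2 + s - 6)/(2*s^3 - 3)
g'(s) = -6*s^2*(-10*s^3 + 9*s^2 + s - 6)/(2*s^3 - 3)^2 + (-30*s^2 + 18*s + 1)/(2*s^3 - 3)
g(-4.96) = -5.79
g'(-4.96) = -0.12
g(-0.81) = -1.09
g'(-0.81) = 7.14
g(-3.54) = -5.96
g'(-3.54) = -0.10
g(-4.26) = -5.88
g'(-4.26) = -0.12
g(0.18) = 1.87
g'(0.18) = -0.97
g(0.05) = 1.98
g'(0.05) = -0.60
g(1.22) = -15.11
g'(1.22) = 179.23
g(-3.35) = -5.98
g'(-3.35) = -0.09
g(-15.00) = -5.29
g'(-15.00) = -0.02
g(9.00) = -4.51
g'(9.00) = -0.05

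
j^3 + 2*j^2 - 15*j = j*(j - 3)*(j + 5)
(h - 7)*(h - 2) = h^2 - 9*h + 14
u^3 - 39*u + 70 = (u - 5)*(u - 2)*(u + 7)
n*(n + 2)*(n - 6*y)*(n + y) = n^4 - 5*n^3*y + 2*n^3 - 6*n^2*y^2 - 10*n^2*y - 12*n*y^2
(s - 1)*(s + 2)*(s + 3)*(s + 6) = s^4 + 10*s^3 + 25*s^2 - 36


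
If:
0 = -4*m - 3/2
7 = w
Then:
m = -3/8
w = 7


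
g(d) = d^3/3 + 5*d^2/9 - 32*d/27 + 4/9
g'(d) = d^2 + 10*d/9 - 32/27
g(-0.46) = 1.07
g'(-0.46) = -1.48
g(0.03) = 0.41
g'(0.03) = -1.15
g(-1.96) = 2.39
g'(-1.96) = 0.48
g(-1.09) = 1.96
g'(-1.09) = -1.21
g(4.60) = 39.19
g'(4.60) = 25.09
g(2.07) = 3.33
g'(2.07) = 5.40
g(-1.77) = 2.43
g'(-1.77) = -0.02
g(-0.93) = 1.76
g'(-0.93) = -1.35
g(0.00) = 0.44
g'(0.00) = -1.19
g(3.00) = 10.89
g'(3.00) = 11.15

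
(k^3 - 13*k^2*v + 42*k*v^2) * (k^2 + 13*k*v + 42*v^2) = k^5 - 85*k^3*v^2 + 1764*k*v^4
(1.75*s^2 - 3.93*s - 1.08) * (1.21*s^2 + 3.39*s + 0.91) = 2.1175*s^4 + 1.1772*s^3 - 13.037*s^2 - 7.2375*s - 0.9828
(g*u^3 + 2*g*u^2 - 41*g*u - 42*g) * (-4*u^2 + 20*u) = -4*g*u^5 + 12*g*u^4 + 204*g*u^3 - 652*g*u^2 - 840*g*u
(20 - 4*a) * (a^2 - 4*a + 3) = -4*a^3 + 36*a^2 - 92*a + 60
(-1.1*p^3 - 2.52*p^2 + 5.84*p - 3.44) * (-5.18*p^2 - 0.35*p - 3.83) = 5.698*p^5 + 13.4386*p^4 - 25.1562*p^3 + 25.4268*p^2 - 21.1632*p + 13.1752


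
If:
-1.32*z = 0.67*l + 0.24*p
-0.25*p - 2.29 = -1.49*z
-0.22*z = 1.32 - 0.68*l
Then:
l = 2.04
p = -7.36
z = 0.30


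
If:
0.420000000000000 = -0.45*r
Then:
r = -0.93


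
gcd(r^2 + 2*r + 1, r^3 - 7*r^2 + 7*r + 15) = r + 1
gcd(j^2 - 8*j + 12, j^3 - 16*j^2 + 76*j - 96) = j^2 - 8*j + 12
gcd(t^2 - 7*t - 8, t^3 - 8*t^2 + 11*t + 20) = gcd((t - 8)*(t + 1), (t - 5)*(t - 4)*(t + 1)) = t + 1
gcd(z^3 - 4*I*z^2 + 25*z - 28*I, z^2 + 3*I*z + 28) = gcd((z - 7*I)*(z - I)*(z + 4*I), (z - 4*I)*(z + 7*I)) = 1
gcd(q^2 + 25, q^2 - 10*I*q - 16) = 1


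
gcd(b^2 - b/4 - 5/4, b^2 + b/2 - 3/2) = 1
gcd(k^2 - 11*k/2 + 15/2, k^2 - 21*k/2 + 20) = k - 5/2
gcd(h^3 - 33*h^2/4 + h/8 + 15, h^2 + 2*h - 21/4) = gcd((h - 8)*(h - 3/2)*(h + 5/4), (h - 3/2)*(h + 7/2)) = h - 3/2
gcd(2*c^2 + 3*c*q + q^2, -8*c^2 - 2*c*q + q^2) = 2*c + q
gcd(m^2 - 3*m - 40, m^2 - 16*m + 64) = m - 8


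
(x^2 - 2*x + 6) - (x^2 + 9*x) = 6 - 11*x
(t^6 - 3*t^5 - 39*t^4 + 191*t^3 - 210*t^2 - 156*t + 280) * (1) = t^6 - 3*t^5 - 39*t^4 + 191*t^3 - 210*t^2 - 156*t + 280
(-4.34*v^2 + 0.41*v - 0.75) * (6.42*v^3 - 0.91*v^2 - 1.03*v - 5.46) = -27.8628*v^5 + 6.5816*v^4 - 0.717899999999999*v^3 + 23.9566*v^2 - 1.4661*v + 4.095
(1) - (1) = 0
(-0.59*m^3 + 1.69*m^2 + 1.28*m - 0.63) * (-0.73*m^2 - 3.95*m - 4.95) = 0.4307*m^5 + 1.0968*m^4 - 4.6894*m^3 - 12.9616*m^2 - 3.8475*m + 3.1185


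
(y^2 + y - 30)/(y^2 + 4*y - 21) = (y^2 + y - 30)/(y^2 + 4*y - 21)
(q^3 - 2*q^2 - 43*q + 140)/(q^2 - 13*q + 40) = (q^2 + 3*q - 28)/(q - 8)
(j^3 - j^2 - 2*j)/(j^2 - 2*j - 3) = j*(j - 2)/(j - 3)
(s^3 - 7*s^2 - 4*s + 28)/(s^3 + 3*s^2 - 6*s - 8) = (s^2 - 5*s - 14)/(s^2 + 5*s + 4)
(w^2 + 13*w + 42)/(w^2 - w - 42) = (w + 7)/(w - 7)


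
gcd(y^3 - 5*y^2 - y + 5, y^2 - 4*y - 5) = y^2 - 4*y - 5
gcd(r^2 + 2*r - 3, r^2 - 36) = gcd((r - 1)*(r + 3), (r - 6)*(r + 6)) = 1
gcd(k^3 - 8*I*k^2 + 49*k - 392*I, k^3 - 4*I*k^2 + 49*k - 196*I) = k^2 + 49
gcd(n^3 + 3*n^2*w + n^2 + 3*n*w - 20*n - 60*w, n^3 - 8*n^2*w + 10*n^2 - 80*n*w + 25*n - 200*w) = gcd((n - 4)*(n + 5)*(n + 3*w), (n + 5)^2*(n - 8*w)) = n + 5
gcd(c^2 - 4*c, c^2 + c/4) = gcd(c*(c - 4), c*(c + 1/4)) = c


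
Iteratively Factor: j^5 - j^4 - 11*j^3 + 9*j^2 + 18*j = (j)*(j^4 - j^3 - 11*j^2 + 9*j + 18) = j*(j - 2)*(j^3 + j^2 - 9*j - 9) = j*(j - 3)*(j - 2)*(j^2 + 4*j + 3) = j*(j - 3)*(j - 2)*(j + 3)*(j + 1)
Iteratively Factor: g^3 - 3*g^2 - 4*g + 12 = (g - 3)*(g^2 - 4) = (g - 3)*(g + 2)*(g - 2)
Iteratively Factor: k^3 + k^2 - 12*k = (k - 3)*(k^2 + 4*k) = k*(k - 3)*(k + 4)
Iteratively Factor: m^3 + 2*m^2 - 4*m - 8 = (m - 2)*(m^2 + 4*m + 4) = (m - 2)*(m + 2)*(m + 2)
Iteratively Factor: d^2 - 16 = (d - 4)*(d + 4)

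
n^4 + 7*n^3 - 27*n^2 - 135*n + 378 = (n - 3)^2*(n + 6)*(n + 7)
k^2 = k^2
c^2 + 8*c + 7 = (c + 1)*(c + 7)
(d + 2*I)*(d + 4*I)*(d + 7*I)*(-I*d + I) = -I*d^4 + 13*d^3 + I*d^3 - 13*d^2 + 50*I*d^2 - 56*d - 50*I*d + 56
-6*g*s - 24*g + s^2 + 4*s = (-6*g + s)*(s + 4)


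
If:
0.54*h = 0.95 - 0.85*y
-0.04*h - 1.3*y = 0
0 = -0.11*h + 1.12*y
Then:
No Solution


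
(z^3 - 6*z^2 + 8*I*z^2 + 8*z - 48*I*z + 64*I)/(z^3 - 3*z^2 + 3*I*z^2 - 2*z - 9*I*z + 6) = (z^3 + z^2*(-6 + 8*I) + z*(8 - 48*I) + 64*I)/(z^3 + z^2*(-3 + 3*I) + z*(-2 - 9*I) + 6)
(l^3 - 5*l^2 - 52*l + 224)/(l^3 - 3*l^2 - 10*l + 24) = (l^2 - l - 56)/(l^2 + l - 6)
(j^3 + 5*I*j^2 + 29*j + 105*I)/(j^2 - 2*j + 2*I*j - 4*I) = (j^3 + 5*I*j^2 + 29*j + 105*I)/(j^2 + 2*j*(-1 + I) - 4*I)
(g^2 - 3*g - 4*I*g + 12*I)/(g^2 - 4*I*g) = (g - 3)/g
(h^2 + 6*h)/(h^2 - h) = (h + 6)/(h - 1)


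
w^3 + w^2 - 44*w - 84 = (w - 7)*(w + 2)*(w + 6)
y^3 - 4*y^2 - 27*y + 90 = (y - 6)*(y - 3)*(y + 5)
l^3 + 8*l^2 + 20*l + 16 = (l + 2)^2*(l + 4)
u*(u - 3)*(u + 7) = u^3 + 4*u^2 - 21*u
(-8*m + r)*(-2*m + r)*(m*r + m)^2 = 16*m^4*r^2 + 32*m^4*r + 16*m^4 - 10*m^3*r^3 - 20*m^3*r^2 - 10*m^3*r + m^2*r^4 + 2*m^2*r^3 + m^2*r^2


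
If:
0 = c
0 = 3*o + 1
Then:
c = 0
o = -1/3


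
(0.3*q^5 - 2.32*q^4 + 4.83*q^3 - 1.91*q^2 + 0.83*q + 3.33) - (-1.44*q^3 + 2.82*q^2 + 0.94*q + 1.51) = 0.3*q^5 - 2.32*q^4 + 6.27*q^3 - 4.73*q^2 - 0.11*q + 1.82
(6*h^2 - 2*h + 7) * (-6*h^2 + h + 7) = -36*h^4 + 18*h^3 - 2*h^2 - 7*h + 49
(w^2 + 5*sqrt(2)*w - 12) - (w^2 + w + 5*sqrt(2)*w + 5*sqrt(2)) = -w - 12 - 5*sqrt(2)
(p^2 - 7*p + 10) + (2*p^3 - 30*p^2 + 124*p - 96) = 2*p^3 - 29*p^2 + 117*p - 86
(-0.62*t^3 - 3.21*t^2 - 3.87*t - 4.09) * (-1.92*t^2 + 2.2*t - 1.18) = 1.1904*t^5 + 4.7992*t^4 + 1.1*t^3 + 3.1266*t^2 - 4.4314*t + 4.8262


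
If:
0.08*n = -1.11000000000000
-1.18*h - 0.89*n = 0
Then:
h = 10.47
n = -13.88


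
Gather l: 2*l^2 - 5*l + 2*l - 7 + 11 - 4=2*l^2 - 3*l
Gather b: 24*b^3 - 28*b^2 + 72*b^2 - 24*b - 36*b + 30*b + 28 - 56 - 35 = 24*b^3 + 44*b^2 - 30*b - 63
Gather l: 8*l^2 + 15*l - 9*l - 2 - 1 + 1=8*l^2 + 6*l - 2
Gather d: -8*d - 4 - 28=-8*d - 32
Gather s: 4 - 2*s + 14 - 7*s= 18 - 9*s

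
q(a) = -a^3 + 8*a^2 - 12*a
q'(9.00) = -111.00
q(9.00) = -189.00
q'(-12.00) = -636.00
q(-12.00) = 3024.00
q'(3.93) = 4.55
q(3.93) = 15.70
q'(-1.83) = -51.33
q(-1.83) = 54.88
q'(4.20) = 2.28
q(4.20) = 16.63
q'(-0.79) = -26.51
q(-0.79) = 14.97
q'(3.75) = 5.81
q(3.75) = 14.77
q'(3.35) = 7.93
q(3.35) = 11.98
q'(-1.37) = -39.55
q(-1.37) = 34.03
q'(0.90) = -0.03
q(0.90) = -5.05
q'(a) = -3*a^2 + 16*a - 12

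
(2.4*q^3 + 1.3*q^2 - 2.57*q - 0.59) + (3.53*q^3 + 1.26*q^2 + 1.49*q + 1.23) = 5.93*q^3 + 2.56*q^2 - 1.08*q + 0.64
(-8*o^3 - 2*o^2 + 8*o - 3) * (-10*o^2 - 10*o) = 80*o^5 + 100*o^4 - 60*o^3 - 50*o^2 + 30*o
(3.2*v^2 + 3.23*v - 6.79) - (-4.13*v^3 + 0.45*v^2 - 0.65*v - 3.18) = 4.13*v^3 + 2.75*v^2 + 3.88*v - 3.61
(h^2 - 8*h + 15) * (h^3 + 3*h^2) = h^5 - 5*h^4 - 9*h^3 + 45*h^2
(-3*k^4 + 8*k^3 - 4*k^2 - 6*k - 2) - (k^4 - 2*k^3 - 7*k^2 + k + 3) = -4*k^4 + 10*k^3 + 3*k^2 - 7*k - 5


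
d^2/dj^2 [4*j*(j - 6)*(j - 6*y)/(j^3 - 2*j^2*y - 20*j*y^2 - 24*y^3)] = 16*(-2*j*y - 3*j + 2*y^2 + 12*y)/(j^4 + 8*j^3*y + 24*j^2*y^2 + 32*j*y^3 + 16*y^4)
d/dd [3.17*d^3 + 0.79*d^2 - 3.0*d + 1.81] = 9.51*d^2 + 1.58*d - 3.0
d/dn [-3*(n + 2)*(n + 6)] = -6*n - 24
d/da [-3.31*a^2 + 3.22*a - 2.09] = 3.22 - 6.62*a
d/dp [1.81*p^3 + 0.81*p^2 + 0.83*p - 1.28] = 5.43*p^2 + 1.62*p + 0.83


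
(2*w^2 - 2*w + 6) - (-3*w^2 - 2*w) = 5*w^2 + 6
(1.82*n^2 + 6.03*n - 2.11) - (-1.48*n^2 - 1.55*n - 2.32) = 3.3*n^2 + 7.58*n + 0.21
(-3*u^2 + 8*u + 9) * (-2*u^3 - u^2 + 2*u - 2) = 6*u^5 - 13*u^4 - 32*u^3 + 13*u^2 + 2*u - 18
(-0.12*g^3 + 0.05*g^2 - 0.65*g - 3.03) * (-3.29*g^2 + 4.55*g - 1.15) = 0.3948*g^5 - 0.7105*g^4 + 2.504*g^3 + 6.9537*g^2 - 13.039*g + 3.4845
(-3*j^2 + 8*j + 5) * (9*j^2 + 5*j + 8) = -27*j^4 + 57*j^3 + 61*j^2 + 89*j + 40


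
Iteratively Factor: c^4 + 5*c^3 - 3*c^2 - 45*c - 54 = (c - 3)*(c^3 + 8*c^2 + 21*c + 18) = (c - 3)*(c + 3)*(c^2 + 5*c + 6) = (c - 3)*(c + 2)*(c + 3)*(c + 3)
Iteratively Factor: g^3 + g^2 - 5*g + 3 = (g - 1)*(g^2 + 2*g - 3) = (g - 1)*(g + 3)*(g - 1)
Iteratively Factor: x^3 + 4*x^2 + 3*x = (x + 1)*(x^2 + 3*x) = x*(x + 1)*(x + 3)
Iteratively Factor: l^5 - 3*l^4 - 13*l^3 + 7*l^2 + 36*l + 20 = (l + 1)*(l^4 - 4*l^3 - 9*l^2 + 16*l + 20) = (l + 1)^2*(l^3 - 5*l^2 - 4*l + 20) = (l + 1)^2*(l + 2)*(l^2 - 7*l + 10) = (l - 2)*(l + 1)^2*(l + 2)*(l - 5)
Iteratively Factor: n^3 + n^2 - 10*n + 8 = (n - 1)*(n^2 + 2*n - 8) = (n - 1)*(n + 4)*(n - 2)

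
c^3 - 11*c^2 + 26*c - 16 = (c - 8)*(c - 2)*(c - 1)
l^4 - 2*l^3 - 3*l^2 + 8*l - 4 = (l - 2)*(l - 1)^2*(l + 2)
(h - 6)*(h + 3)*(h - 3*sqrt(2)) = h^3 - 3*sqrt(2)*h^2 - 3*h^2 - 18*h + 9*sqrt(2)*h + 54*sqrt(2)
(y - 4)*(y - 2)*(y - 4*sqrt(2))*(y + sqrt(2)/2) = y^4 - 6*y^3 - 7*sqrt(2)*y^3/2 + 4*y^2 + 21*sqrt(2)*y^2 - 28*sqrt(2)*y + 24*y - 32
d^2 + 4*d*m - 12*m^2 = (d - 2*m)*(d + 6*m)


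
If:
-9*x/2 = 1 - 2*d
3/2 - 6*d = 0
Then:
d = 1/4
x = -1/9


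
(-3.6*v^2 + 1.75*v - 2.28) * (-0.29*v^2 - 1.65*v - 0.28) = 1.044*v^4 + 5.4325*v^3 - 1.2183*v^2 + 3.272*v + 0.6384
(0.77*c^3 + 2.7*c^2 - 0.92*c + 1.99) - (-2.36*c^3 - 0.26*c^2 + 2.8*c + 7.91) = 3.13*c^3 + 2.96*c^2 - 3.72*c - 5.92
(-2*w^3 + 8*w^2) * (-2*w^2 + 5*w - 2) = 4*w^5 - 26*w^4 + 44*w^3 - 16*w^2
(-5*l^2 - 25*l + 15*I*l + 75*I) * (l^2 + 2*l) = -5*l^4 - 35*l^3 + 15*I*l^3 - 50*l^2 + 105*I*l^2 + 150*I*l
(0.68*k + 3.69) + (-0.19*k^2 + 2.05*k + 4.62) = -0.19*k^2 + 2.73*k + 8.31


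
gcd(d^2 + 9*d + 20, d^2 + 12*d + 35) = d + 5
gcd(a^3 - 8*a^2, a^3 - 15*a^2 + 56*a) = a^2 - 8*a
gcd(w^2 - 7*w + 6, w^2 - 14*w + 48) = w - 6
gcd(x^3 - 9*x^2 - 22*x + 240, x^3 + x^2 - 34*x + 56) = 1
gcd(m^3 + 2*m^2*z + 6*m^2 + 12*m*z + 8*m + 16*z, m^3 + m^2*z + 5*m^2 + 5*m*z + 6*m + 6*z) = m + 2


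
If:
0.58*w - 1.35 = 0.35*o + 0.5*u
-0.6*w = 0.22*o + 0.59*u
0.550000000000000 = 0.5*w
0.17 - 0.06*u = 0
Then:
No Solution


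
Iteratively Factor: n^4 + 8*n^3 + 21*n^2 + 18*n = (n + 2)*(n^3 + 6*n^2 + 9*n) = (n + 2)*(n + 3)*(n^2 + 3*n) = n*(n + 2)*(n + 3)*(n + 3)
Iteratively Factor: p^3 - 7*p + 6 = (p - 1)*(p^2 + p - 6) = (p - 1)*(p + 3)*(p - 2)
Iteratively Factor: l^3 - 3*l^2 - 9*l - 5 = (l + 1)*(l^2 - 4*l - 5) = (l + 1)^2*(l - 5)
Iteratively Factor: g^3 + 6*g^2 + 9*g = (g)*(g^2 + 6*g + 9) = g*(g + 3)*(g + 3)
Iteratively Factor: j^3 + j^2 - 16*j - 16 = (j + 1)*(j^2 - 16) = (j - 4)*(j + 1)*(j + 4)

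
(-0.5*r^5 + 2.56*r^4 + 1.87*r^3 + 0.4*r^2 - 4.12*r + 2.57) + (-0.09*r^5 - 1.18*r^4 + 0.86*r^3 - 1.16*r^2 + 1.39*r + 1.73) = -0.59*r^5 + 1.38*r^4 + 2.73*r^3 - 0.76*r^2 - 2.73*r + 4.3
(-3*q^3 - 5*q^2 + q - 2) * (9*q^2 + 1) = -27*q^5 - 45*q^4 + 6*q^3 - 23*q^2 + q - 2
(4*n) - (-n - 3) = 5*n + 3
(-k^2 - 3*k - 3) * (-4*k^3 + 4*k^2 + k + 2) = 4*k^5 + 8*k^4 - k^3 - 17*k^2 - 9*k - 6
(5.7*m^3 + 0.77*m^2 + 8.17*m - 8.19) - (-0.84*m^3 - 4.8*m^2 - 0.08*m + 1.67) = 6.54*m^3 + 5.57*m^2 + 8.25*m - 9.86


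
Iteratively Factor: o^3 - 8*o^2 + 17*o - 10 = (o - 5)*(o^2 - 3*o + 2) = (o - 5)*(o - 1)*(o - 2)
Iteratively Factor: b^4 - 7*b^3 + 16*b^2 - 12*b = (b - 3)*(b^3 - 4*b^2 + 4*b) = (b - 3)*(b - 2)*(b^2 - 2*b) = b*(b - 3)*(b - 2)*(b - 2)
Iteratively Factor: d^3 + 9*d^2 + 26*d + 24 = (d + 3)*(d^2 + 6*d + 8) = (d + 2)*(d + 3)*(d + 4)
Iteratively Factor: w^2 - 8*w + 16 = (w - 4)*(w - 4)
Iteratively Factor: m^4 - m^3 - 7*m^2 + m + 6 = (m - 3)*(m^3 + 2*m^2 - m - 2) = (m - 3)*(m + 2)*(m^2 - 1) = (m - 3)*(m + 1)*(m + 2)*(m - 1)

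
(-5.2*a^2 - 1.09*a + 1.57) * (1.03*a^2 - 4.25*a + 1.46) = -5.356*a^4 + 20.9773*a^3 - 1.3424*a^2 - 8.2639*a + 2.2922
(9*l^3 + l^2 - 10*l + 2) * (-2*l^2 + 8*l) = -18*l^5 + 70*l^4 + 28*l^3 - 84*l^2 + 16*l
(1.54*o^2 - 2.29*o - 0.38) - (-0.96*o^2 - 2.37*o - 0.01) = 2.5*o^2 + 0.0800000000000001*o - 0.37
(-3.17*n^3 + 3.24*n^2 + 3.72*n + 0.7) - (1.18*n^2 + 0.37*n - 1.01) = -3.17*n^3 + 2.06*n^2 + 3.35*n + 1.71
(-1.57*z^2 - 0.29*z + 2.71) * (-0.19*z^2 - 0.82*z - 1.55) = 0.2983*z^4 + 1.3425*z^3 + 2.1564*z^2 - 1.7727*z - 4.2005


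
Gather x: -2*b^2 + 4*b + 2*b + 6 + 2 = -2*b^2 + 6*b + 8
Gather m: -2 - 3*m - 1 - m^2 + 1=-m^2 - 3*m - 2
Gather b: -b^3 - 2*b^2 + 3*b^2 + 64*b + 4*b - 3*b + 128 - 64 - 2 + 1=-b^3 + b^2 + 65*b + 63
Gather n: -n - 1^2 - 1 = -n - 2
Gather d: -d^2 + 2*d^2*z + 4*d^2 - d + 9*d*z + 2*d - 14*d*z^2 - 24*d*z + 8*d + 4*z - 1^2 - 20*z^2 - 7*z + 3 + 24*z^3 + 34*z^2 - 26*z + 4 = d^2*(2*z + 3) + d*(-14*z^2 - 15*z + 9) + 24*z^3 + 14*z^2 - 29*z + 6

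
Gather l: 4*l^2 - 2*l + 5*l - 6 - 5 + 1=4*l^2 + 3*l - 10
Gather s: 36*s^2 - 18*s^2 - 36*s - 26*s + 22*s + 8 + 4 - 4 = 18*s^2 - 40*s + 8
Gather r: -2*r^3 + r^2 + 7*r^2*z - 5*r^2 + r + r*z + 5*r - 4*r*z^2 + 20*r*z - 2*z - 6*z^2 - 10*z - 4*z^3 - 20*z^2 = -2*r^3 + r^2*(7*z - 4) + r*(-4*z^2 + 21*z + 6) - 4*z^3 - 26*z^2 - 12*z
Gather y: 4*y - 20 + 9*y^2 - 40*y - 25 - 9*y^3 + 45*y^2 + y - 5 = -9*y^3 + 54*y^2 - 35*y - 50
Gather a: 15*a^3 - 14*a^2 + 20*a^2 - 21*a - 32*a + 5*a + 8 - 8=15*a^3 + 6*a^2 - 48*a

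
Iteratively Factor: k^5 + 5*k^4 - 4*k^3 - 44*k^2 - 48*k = (k - 3)*(k^4 + 8*k^3 + 20*k^2 + 16*k) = k*(k - 3)*(k^3 + 8*k^2 + 20*k + 16) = k*(k - 3)*(k + 4)*(k^2 + 4*k + 4) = k*(k - 3)*(k + 2)*(k + 4)*(k + 2)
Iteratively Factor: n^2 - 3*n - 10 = (n - 5)*(n + 2)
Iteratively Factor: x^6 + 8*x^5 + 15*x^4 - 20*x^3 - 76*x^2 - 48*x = (x + 4)*(x^5 + 4*x^4 - x^3 - 16*x^2 - 12*x) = (x - 2)*(x + 4)*(x^4 + 6*x^3 + 11*x^2 + 6*x) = (x - 2)*(x + 1)*(x + 4)*(x^3 + 5*x^2 + 6*x) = (x - 2)*(x + 1)*(x + 2)*(x + 4)*(x^2 + 3*x) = (x - 2)*(x + 1)*(x + 2)*(x + 3)*(x + 4)*(x)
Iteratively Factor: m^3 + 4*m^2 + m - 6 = (m - 1)*(m^2 + 5*m + 6) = (m - 1)*(m + 3)*(m + 2)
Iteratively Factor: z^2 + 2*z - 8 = (z - 2)*(z + 4)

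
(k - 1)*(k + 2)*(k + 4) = k^3 + 5*k^2 + 2*k - 8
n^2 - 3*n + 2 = (n - 2)*(n - 1)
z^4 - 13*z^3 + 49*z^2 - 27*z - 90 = (z - 6)*(z - 5)*(z - 3)*(z + 1)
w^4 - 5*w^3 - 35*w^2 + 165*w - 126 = (w - 7)*(w - 3)*(w - 1)*(w + 6)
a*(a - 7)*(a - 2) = a^3 - 9*a^2 + 14*a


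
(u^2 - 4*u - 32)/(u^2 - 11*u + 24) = (u + 4)/(u - 3)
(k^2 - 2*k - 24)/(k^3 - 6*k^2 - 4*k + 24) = (k + 4)/(k^2 - 4)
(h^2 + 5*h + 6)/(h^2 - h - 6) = (h + 3)/(h - 3)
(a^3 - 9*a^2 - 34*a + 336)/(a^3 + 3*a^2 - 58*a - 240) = (a - 7)/(a + 5)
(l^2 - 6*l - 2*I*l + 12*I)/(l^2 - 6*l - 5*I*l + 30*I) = (l - 2*I)/(l - 5*I)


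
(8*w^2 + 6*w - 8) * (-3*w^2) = -24*w^4 - 18*w^3 + 24*w^2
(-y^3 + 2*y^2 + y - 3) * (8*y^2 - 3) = -8*y^5 + 16*y^4 + 11*y^3 - 30*y^2 - 3*y + 9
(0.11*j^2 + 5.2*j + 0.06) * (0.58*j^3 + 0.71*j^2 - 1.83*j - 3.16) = 0.0638*j^5 + 3.0941*j^4 + 3.5255*j^3 - 9.821*j^2 - 16.5418*j - 0.1896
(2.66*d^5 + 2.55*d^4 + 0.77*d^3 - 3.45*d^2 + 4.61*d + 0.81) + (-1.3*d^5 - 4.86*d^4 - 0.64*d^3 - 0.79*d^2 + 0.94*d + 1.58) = 1.36*d^5 - 2.31*d^4 + 0.13*d^3 - 4.24*d^2 + 5.55*d + 2.39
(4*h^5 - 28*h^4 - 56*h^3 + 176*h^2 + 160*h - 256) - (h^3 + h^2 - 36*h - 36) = 4*h^5 - 28*h^4 - 57*h^3 + 175*h^2 + 196*h - 220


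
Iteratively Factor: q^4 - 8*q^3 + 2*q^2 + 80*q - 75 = (q - 5)*(q^3 - 3*q^2 - 13*q + 15) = (q - 5)^2*(q^2 + 2*q - 3) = (q - 5)^2*(q + 3)*(q - 1)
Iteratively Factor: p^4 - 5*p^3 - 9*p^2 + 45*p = (p - 3)*(p^3 - 2*p^2 - 15*p) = p*(p - 3)*(p^2 - 2*p - 15) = p*(p - 3)*(p + 3)*(p - 5)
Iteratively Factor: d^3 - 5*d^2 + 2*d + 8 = (d - 4)*(d^2 - d - 2) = (d - 4)*(d - 2)*(d + 1)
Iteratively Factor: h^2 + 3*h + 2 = (h + 2)*(h + 1)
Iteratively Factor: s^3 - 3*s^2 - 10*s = (s - 5)*(s^2 + 2*s) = (s - 5)*(s + 2)*(s)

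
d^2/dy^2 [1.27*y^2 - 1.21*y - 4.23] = 2.54000000000000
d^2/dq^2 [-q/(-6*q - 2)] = -3/(3*q + 1)^3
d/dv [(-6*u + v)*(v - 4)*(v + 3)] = -12*u*v + 6*u + 3*v^2 - 2*v - 12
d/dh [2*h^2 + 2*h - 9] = 4*h + 2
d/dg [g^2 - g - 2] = 2*g - 1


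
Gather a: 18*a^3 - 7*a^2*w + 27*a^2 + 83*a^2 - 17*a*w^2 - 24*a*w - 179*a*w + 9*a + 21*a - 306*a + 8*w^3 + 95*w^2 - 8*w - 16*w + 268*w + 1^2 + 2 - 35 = 18*a^3 + a^2*(110 - 7*w) + a*(-17*w^2 - 203*w - 276) + 8*w^3 + 95*w^2 + 244*w - 32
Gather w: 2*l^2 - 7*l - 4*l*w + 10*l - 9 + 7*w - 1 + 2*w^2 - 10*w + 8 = 2*l^2 + 3*l + 2*w^2 + w*(-4*l - 3) - 2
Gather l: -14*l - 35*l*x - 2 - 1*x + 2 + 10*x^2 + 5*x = l*(-35*x - 14) + 10*x^2 + 4*x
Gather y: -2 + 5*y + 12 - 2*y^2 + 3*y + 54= -2*y^2 + 8*y + 64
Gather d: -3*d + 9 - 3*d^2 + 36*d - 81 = -3*d^2 + 33*d - 72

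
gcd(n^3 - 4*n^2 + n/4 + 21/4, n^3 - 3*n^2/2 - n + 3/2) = n^2 - n/2 - 3/2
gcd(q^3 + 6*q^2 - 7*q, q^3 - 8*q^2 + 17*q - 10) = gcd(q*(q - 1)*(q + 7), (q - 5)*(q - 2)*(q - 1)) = q - 1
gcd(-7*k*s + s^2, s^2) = s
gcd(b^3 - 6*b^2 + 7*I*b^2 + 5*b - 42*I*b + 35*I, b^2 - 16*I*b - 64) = 1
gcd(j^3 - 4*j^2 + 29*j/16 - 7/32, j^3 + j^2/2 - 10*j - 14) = j - 7/2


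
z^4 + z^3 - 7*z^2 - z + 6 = (z - 2)*(z - 1)*(z + 1)*(z + 3)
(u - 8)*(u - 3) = u^2 - 11*u + 24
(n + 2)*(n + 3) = n^2 + 5*n + 6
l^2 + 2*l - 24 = (l - 4)*(l + 6)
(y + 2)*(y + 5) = y^2 + 7*y + 10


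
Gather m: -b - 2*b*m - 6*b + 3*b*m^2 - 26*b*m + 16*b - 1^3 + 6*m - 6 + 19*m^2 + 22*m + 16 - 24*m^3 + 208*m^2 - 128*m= 9*b - 24*m^3 + m^2*(3*b + 227) + m*(-28*b - 100) + 9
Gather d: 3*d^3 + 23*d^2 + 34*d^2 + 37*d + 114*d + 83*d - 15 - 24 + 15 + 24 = 3*d^3 + 57*d^2 + 234*d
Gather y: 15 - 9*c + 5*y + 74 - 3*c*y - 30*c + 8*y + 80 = -39*c + y*(13 - 3*c) + 169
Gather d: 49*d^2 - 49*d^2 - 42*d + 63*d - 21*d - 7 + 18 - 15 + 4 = 0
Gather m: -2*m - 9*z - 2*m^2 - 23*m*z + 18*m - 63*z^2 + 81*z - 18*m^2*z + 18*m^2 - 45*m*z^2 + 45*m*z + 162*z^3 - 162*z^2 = m^2*(16 - 18*z) + m*(-45*z^2 + 22*z + 16) + 162*z^3 - 225*z^2 + 72*z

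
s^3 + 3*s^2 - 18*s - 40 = (s - 4)*(s + 2)*(s + 5)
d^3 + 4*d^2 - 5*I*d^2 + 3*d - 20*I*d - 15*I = (d + 1)*(d + 3)*(d - 5*I)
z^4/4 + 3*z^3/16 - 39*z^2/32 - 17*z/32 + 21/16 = (z/4 + 1/2)*(z - 7/4)*(z - 1)*(z + 3/2)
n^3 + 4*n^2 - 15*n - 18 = (n - 3)*(n + 1)*(n + 6)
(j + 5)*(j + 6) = j^2 + 11*j + 30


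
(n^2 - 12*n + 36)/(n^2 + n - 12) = (n^2 - 12*n + 36)/(n^2 + n - 12)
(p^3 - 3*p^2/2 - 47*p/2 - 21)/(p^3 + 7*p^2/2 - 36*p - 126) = (p + 1)/(p + 6)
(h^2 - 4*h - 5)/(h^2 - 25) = (h + 1)/(h + 5)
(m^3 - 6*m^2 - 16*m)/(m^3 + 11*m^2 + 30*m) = (m^2 - 6*m - 16)/(m^2 + 11*m + 30)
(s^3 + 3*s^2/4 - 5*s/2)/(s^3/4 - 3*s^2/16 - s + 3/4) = 4*s*(4*s - 5)/(4*s^2 - 11*s + 6)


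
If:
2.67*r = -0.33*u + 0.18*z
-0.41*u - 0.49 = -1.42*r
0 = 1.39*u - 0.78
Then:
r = 0.51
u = 0.56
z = 8.55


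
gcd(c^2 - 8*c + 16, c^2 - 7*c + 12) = c - 4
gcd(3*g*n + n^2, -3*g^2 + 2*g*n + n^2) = 3*g + n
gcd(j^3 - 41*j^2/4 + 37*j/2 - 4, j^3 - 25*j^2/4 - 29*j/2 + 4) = j^2 - 33*j/4 + 2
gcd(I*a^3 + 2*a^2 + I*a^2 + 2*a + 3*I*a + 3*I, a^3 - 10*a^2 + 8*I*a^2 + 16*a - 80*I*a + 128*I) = 1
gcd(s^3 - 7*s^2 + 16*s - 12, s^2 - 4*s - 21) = 1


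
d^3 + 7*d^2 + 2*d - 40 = (d - 2)*(d + 4)*(d + 5)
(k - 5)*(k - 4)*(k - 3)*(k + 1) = k^4 - 11*k^3 + 35*k^2 - 13*k - 60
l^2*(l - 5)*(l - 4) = l^4 - 9*l^3 + 20*l^2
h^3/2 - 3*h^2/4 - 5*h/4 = h*(h/2 + 1/2)*(h - 5/2)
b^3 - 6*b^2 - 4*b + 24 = (b - 6)*(b - 2)*(b + 2)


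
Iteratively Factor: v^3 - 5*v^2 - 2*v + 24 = (v - 4)*(v^2 - v - 6) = (v - 4)*(v + 2)*(v - 3)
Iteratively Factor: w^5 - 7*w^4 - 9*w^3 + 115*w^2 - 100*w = (w - 5)*(w^4 - 2*w^3 - 19*w^2 + 20*w) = (w - 5)*(w - 1)*(w^3 - w^2 - 20*w) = (w - 5)*(w - 1)*(w + 4)*(w^2 - 5*w) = (w - 5)^2*(w - 1)*(w + 4)*(w)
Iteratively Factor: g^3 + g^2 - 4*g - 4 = (g - 2)*(g^2 + 3*g + 2) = (g - 2)*(g + 1)*(g + 2)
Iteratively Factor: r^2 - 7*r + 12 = (r - 3)*(r - 4)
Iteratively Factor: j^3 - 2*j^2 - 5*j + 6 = (j - 1)*(j^2 - j - 6) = (j - 3)*(j - 1)*(j + 2)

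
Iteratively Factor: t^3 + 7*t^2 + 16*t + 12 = (t + 2)*(t^2 + 5*t + 6) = (t + 2)^2*(t + 3)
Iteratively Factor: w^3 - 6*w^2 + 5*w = (w - 5)*(w^2 - w) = w*(w - 5)*(w - 1)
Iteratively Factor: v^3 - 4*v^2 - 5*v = (v)*(v^2 - 4*v - 5) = v*(v - 5)*(v + 1)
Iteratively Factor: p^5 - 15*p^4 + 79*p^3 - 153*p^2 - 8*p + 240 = (p - 4)*(p^4 - 11*p^3 + 35*p^2 - 13*p - 60) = (p - 4)*(p + 1)*(p^3 - 12*p^2 + 47*p - 60) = (p - 4)^2*(p + 1)*(p^2 - 8*p + 15) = (p - 4)^2*(p - 3)*(p + 1)*(p - 5)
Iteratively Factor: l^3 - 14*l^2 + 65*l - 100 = (l - 5)*(l^2 - 9*l + 20) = (l - 5)^2*(l - 4)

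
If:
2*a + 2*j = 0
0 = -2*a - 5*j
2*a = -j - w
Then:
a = 0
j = 0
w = 0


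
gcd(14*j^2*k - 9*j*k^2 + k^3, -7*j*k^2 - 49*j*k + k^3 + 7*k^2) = 7*j*k - k^2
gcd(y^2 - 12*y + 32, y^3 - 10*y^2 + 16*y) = y - 8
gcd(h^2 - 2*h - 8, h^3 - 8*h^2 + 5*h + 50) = h + 2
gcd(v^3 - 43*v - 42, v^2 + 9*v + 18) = v + 6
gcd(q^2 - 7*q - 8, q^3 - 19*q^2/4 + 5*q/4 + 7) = q + 1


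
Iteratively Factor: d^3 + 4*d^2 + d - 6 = (d - 1)*(d^2 + 5*d + 6) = (d - 1)*(d + 3)*(d + 2)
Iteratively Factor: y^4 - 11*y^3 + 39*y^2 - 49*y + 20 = (y - 1)*(y^3 - 10*y^2 + 29*y - 20) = (y - 4)*(y - 1)*(y^2 - 6*y + 5) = (y - 5)*(y - 4)*(y - 1)*(y - 1)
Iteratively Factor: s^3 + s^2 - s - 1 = (s - 1)*(s^2 + 2*s + 1) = (s - 1)*(s + 1)*(s + 1)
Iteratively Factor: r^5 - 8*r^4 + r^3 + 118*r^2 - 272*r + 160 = (r + 4)*(r^4 - 12*r^3 + 49*r^2 - 78*r + 40) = (r - 1)*(r + 4)*(r^3 - 11*r^2 + 38*r - 40) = (r - 5)*(r - 1)*(r + 4)*(r^2 - 6*r + 8) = (r - 5)*(r - 4)*(r - 1)*(r + 4)*(r - 2)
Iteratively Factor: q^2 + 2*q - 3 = (q + 3)*(q - 1)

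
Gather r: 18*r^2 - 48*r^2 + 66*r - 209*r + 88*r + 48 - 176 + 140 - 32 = -30*r^2 - 55*r - 20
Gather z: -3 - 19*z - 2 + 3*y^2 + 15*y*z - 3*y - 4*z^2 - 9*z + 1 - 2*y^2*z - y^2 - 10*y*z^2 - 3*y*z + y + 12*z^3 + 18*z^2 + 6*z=2*y^2 - 2*y + 12*z^3 + z^2*(14 - 10*y) + z*(-2*y^2 + 12*y - 22) - 4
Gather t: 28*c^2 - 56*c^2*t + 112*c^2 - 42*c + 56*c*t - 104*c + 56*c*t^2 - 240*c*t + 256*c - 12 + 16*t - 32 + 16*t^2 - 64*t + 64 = 140*c^2 + 110*c + t^2*(56*c + 16) + t*(-56*c^2 - 184*c - 48) + 20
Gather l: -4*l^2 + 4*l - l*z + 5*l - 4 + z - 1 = -4*l^2 + l*(9 - z) + z - 5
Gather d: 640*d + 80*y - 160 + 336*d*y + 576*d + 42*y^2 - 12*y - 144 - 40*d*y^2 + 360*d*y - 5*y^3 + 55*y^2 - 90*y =d*(-40*y^2 + 696*y + 1216) - 5*y^3 + 97*y^2 - 22*y - 304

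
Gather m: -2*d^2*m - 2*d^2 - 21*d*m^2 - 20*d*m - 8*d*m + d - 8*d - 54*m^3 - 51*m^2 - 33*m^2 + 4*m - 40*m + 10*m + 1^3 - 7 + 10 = -2*d^2 - 7*d - 54*m^3 + m^2*(-21*d - 84) + m*(-2*d^2 - 28*d - 26) + 4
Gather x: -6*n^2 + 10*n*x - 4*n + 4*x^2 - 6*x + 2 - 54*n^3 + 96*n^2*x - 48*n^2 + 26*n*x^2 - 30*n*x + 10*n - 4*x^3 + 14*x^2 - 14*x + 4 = -54*n^3 - 54*n^2 + 6*n - 4*x^3 + x^2*(26*n + 18) + x*(96*n^2 - 20*n - 20) + 6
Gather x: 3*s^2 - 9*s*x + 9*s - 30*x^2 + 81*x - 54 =3*s^2 + 9*s - 30*x^2 + x*(81 - 9*s) - 54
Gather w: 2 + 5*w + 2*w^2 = 2*w^2 + 5*w + 2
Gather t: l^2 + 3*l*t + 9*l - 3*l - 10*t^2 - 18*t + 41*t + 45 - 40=l^2 + 6*l - 10*t^2 + t*(3*l + 23) + 5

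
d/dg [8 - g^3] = -3*g^2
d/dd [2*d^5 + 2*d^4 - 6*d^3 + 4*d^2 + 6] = 2*d*(5*d^3 + 4*d^2 - 9*d + 4)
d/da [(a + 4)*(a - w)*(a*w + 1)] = w*(a + 4)*(a - w) + (a + 4)*(a*w + 1) + (a - w)*(a*w + 1)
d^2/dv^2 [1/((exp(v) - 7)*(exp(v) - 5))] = 4*(exp(3*v) - 9*exp(2*v) + exp(v) + 105)*exp(v)/(exp(6*v) - 36*exp(5*v) + 537*exp(4*v) - 4248*exp(3*v) + 18795*exp(2*v) - 44100*exp(v) + 42875)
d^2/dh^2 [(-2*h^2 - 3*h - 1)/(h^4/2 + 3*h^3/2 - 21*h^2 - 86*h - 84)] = 8*(-3*h^6 - 6*h^5 - 56*h^4 - 658*h^3 - 753*h^2 + 4076*h + 964)/(h^10 + 5*h^9 - 123*h^8 - 773*h^7 + 4142*h^6 + 38076*h^5 + 13624*h^4 - 550384*h^3 - 1864800*h^2 - 2455488*h - 1185408)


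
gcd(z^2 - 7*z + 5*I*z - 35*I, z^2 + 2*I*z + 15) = z + 5*I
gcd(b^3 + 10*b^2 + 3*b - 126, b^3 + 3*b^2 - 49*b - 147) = b + 7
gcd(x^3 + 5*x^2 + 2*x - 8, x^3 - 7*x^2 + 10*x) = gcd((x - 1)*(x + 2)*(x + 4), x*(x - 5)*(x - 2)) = 1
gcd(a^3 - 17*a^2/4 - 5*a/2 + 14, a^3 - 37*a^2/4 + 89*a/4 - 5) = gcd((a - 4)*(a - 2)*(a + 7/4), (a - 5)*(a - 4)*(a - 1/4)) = a - 4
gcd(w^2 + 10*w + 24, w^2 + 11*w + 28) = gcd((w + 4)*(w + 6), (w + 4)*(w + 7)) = w + 4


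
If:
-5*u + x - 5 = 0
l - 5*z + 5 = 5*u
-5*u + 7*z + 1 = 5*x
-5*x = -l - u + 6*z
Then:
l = -4205/163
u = -234/163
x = -355/163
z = -444/163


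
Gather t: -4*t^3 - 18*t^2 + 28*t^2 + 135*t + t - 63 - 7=-4*t^3 + 10*t^2 + 136*t - 70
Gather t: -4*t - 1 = -4*t - 1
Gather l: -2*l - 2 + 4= 2 - 2*l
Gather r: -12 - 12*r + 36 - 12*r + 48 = 72 - 24*r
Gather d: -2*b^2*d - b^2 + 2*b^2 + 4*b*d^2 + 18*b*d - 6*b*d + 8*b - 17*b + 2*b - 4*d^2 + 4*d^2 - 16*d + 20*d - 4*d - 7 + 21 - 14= b^2 + 4*b*d^2 - 7*b + d*(-2*b^2 + 12*b)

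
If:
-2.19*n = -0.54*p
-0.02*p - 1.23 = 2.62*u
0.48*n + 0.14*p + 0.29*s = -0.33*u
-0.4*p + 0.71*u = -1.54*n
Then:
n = -3.20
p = -12.97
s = 11.98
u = -0.37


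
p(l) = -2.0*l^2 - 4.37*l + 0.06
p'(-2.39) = 5.19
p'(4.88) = -23.89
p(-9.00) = -122.61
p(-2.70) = -2.72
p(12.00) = -340.38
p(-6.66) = -59.55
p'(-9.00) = 31.63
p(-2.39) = -0.92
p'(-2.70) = 6.43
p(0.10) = -0.40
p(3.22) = -34.75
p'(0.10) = -4.77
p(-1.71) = 1.68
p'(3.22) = -17.25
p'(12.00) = -52.37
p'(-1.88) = 3.15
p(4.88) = -68.89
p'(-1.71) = 2.47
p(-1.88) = 1.21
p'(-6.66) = 22.27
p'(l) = -4.0*l - 4.37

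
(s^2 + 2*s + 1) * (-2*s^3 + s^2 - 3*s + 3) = -2*s^5 - 3*s^4 - 3*s^3 - 2*s^2 + 3*s + 3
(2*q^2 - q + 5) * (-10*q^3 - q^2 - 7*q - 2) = -20*q^5 + 8*q^4 - 63*q^3 - 2*q^2 - 33*q - 10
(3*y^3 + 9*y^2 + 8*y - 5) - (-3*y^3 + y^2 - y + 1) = 6*y^3 + 8*y^2 + 9*y - 6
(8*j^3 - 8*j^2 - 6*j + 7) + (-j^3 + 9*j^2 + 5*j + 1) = 7*j^3 + j^2 - j + 8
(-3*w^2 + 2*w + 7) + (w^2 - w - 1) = -2*w^2 + w + 6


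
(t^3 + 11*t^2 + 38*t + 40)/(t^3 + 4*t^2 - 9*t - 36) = (t^2 + 7*t + 10)/(t^2 - 9)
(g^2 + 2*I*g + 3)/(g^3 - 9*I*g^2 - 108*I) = (g - I)/(g^2 - 12*I*g - 36)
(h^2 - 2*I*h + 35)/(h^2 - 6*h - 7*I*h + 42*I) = (h + 5*I)/(h - 6)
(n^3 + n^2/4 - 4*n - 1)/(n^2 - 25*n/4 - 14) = (-4*n^3 - n^2 + 16*n + 4)/(-4*n^2 + 25*n + 56)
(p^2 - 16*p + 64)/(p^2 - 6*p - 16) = (p - 8)/(p + 2)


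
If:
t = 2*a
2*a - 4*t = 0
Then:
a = 0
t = 0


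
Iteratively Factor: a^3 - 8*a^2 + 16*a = (a)*(a^2 - 8*a + 16) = a*(a - 4)*(a - 4)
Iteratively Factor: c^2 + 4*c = (c)*(c + 4)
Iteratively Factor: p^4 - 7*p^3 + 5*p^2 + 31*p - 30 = (p - 5)*(p^3 - 2*p^2 - 5*p + 6) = (p - 5)*(p - 1)*(p^2 - p - 6) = (p - 5)*(p - 1)*(p + 2)*(p - 3)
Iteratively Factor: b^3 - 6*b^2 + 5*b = (b - 1)*(b^2 - 5*b) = b*(b - 1)*(b - 5)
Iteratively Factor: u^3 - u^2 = (u)*(u^2 - u) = u^2*(u - 1)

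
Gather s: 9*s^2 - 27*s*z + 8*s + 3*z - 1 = 9*s^2 + s*(8 - 27*z) + 3*z - 1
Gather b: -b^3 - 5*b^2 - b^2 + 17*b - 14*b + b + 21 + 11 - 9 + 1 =-b^3 - 6*b^2 + 4*b + 24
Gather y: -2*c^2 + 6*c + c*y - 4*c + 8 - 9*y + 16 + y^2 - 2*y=-2*c^2 + 2*c + y^2 + y*(c - 11) + 24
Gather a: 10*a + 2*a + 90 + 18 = 12*a + 108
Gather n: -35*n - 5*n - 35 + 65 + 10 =40 - 40*n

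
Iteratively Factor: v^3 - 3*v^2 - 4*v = (v + 1)*(v^2 - 4*v) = v*(v + 1)*(v - 4)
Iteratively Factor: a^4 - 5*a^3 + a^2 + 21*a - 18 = (a - 3)*(a^3 - 2*a^2 - 5*a + 6) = (a - 3)*(a - 1)*(a^2 - a - 6) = (a - 3)^2*(a - 1)*(a + 2)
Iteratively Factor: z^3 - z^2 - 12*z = (z - 4)*(z^2 + 3*z) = z*(z - 4)*(z + 3)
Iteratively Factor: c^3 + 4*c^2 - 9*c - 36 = (c - 3)*(c^2 + 7*c + 12) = (c - 3)*(c + 3)*(c + 4)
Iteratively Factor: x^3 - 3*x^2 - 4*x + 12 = (x - 3)*(x^2 - 4) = (x - 3)*(x + 2)*(x - 2)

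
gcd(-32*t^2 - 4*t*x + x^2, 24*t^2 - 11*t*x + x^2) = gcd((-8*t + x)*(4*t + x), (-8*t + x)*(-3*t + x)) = -8*t + x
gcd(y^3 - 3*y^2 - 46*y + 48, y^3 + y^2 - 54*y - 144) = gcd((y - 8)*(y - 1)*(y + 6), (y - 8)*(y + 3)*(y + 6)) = y^2 - 2*y - 48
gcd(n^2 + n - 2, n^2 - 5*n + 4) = n - 1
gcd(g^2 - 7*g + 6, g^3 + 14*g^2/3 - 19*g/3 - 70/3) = 1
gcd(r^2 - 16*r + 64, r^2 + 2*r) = 1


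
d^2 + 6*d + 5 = (d + 1)*(d + 5)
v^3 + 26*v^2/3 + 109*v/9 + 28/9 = (v + 1/3)*(v + 4/3)*(v + 7)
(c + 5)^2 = c^2 + 10*c + 25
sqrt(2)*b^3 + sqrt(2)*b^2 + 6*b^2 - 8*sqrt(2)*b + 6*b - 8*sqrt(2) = (b - sqrt(2))*(b + 4*sqrt(2))*(sqrt(2)*b + sqrt(2))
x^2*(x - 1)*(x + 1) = x^4 - x^2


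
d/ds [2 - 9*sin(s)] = -9*cos(s)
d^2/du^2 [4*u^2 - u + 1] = 8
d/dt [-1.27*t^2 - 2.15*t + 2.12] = -2.54*t - 2.15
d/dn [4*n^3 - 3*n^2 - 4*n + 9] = 12*n^2 - 6*n - 4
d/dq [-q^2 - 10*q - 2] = -2*q - 10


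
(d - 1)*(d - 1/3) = d^2 - 4*d/3 + 1/3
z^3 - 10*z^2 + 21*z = z*(z - 7)*(z - 3)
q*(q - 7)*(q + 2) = q^3 - 5*q^2 - 14*q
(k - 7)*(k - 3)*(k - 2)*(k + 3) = k^4 - 9*k^3 + 5*k^2 + 81*k - 126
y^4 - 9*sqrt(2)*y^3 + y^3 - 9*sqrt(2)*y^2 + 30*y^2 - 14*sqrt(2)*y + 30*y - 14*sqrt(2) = (y + 1)*(y - 7*sqrt(2))*(y - sqrt(2))^2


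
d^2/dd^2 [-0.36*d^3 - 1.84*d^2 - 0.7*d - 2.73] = -2.16*d - 3.68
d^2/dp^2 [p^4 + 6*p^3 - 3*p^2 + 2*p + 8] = 12*p^2 + 36*p - 6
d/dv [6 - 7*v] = -7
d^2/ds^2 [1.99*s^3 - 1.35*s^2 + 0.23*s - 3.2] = 11.94*s - 2.7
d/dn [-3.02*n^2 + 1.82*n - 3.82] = 1.82 - 6.04*n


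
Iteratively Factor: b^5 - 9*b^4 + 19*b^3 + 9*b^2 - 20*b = (b)*(b^4 - 9*b^3 + 19*b^2 + 9*b - 20) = b*(b - 1)*(b^3 - 8*b^2 + 11*b + 20) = b*(b - 5)*(b - 1)*(b^2 - 3*b - 4) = b*(b - 5)*(b - 1)*(b + 1)*(b - 4)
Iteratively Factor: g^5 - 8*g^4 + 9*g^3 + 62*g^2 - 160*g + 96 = (g - 4)*(g^4 - 4*g^3 - 7*g^2 + 34*g - 24) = (g - 4)*(g - 2)*(g^3 - 2*g^2 - 11*g + 12) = (g - 4)*(g - 2)*(g - 1)*(g^2 - g - 12) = (g - 4)*(g - 2)*(g - 1)*(g + 3)*(g - 4)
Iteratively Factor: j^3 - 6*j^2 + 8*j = (j - 4)*(j^2 - 2*j) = j*(j - 4)*(j - 2)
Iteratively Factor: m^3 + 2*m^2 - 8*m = (m)*(m^2 + 2*m - 8) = m*(m - 2)*(m + 4)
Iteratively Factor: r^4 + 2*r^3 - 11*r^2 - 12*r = (r - 3)*(r^3 + 5*r^2 + 4*r) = (r - 3)*(r + 4)*(r^2 + r) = (r - 3)*(r + 1)*(r + 4)*(r)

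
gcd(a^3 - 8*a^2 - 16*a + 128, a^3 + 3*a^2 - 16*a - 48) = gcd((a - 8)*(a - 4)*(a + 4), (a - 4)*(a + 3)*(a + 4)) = a^2 - 16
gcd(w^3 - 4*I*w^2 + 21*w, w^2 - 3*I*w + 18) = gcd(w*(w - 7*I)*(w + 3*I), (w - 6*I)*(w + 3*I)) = w + 3*I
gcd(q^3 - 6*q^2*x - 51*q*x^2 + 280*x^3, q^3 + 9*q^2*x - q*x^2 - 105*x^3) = q + 7*x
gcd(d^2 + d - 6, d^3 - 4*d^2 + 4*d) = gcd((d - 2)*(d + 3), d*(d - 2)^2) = d - 2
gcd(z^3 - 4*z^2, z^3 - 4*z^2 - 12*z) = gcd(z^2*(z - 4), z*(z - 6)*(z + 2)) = z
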